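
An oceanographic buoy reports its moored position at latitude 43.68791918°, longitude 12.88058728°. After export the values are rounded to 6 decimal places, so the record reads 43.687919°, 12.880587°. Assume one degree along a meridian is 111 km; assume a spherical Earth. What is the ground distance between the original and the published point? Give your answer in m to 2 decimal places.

0.03 m

The latitude changed by +0.00000018° and the longitude by +0.00000028°.
N–S: 0.00000018° × 111000 m/° = 0.01998 m.
E–W at 43.6879°: 0.00000028° × 111000 × cos 43.6879° = 0.00000028 × 111000 × 0.7231 ≈ 0.0224743 m.
Distance: √(0.01998² + 0.0224743²) ≈ 0.0300715 m.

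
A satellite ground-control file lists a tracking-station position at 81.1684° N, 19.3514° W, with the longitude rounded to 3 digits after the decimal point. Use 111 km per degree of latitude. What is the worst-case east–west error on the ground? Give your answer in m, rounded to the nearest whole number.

9 m

Rounding to 3 decimal places leaves the longitude within ±0.0005° of the true value.
Parallels shrink by cos φ, so at 81.1684° a degree of longitude is 111000 × 0.1535 ≈ 17041.9 m.
East–west error: 0.0005° × 17041.9 m/° ≈ 8.52096 m.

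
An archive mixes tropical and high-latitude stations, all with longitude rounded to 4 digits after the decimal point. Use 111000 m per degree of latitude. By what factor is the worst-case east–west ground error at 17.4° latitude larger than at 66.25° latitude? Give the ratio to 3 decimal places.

2.369

Rounding to 4 decimal places leaves the longitude within ±5e-05° of the true value.
Error at 17.4° = 5e-05° × 111000 × cos 17.4° ≈ 5.55 × 0.9542 = 5.296 m.
At 66.25°: 5e-05° × 111000 × cos 66.25° = 5e-05 × 111000 × 0.4027 ≈ 2.2352 m.
Ratio: 5.296 / 2.2352 = cos 17.4° / cos 66.25° ≈ 2.3693.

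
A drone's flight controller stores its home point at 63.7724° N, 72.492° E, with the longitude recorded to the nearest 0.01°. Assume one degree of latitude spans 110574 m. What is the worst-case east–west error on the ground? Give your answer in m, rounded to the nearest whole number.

244 m

Rounding to 2 decimal places leaves the longitude within ±0.005° of the true value.
At latitude 63.7724° a degree of longitude spans 110574 m × cos 63.7724° = 110574 × 0.4419 ≈ 48866.9 m.
So at most 0.005° × 48866.9 ≈ 244.334 m east–west.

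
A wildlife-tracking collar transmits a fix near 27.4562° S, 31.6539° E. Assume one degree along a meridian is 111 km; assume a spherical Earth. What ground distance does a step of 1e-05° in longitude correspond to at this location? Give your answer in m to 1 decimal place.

1.0 m

1e-05° of longitude at 27.4562° is 1e-05 × 111000 × cos 27.4562° ≈ 1e-05 × 98497.4 = 0.984974 m.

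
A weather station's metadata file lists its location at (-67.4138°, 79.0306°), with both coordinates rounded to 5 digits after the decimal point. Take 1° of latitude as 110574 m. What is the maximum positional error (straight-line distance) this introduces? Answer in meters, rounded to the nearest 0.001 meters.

Rounding to 5 decimal places leaves each coordinate within ±5e-06° of the true value.
North–south component: 5e-06° × 110574 = 0.55287 m.
East–west component at 67.4138°: 5e-06° × 110574 × cos 67.4138° ≈ 5e-06 × 42468.5 ≈ 0.212342 m.
Combining orthogonally: (0.55287² + 0.212342²)^½ ≈ 0.592245 m.

0.592 meters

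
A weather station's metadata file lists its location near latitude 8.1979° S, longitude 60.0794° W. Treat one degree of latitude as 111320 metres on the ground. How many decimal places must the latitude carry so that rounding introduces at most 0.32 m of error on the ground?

One degree of latitude covers 111320 m.
N decimal places → at most half a unit in the last place, 0.5 × 10⁻ᴺ° = 111320/2 × 10⁻ᴺ m.
Setting 55660 × 10⁻ᴺ ≤ 0.32 gives 10ᴺ ≥ 1.739e+05, i.e. N ≥ 5.24.
So 6 decimal places suffice (0.0557 m); 5 would allow up to 0.557 m.

6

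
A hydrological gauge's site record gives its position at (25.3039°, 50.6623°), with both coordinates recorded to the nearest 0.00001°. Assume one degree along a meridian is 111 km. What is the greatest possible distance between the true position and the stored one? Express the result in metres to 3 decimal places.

0.748 metres

Rounding to 5 decimal places leaves each coordinate within ±5e-06° of the true value.
N–S: 5e-06° × 111000 m/° = 0.555 m.
East–west component at 25.3039°: 5e-06° × 111000 × cos 25.3039° ≈ 5e-06 × 100350 ≈ 0.50175 m.
The two errors are perpendicular, so the maximum displacement is √(0.555² + 0.50175²) ≈ 0.748183 m.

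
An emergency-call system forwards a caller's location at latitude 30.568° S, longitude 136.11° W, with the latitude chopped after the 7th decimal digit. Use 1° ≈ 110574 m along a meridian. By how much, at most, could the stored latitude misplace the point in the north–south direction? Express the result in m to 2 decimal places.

0.01 m

Truncating at 7 decimal places can drop up to a full unit in the last place, so the latitude may be off by as much as 1e-07°.
Along the meridian that is 1e-07° × 110574 m/° = 0.0110574 m.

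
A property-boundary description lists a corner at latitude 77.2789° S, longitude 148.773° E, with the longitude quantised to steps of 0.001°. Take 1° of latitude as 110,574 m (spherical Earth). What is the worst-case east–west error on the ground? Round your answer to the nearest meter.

12 meters

With a 0.001° grid the true value lies within half a step, ±0.001°/2 = ±0.0005°, of the stored one.
One degree of longitude at 77.2789° is 110574 × cos 77.2789° ≈ 110574 × 0.2202 = 24349 m.
So at most 0.0005° × 24349 ≈ 12.1745 m east–west.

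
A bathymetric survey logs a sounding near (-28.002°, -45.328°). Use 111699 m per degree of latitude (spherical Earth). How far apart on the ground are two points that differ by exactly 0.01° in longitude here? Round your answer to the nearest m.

At 28.002° a degree of longitude is 111699 × cos 28.002° ≈ 98622.5 m, so 0.01° corresponds to 986.225 m.

986 m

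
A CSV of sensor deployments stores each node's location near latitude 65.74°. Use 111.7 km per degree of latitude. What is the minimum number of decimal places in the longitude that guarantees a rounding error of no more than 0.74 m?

At 65.74° one degree of longitude covers 111700 × cos 65.74° ≈ 111700 × 0.4109 ≈ 45895.1 m.
N decimal places → at most half a unit in the last place, 0.5 × 10⁻ᴺ° = 45895.1/2 × 10⁻ᴺ m.
Setting 22947.5 × 10⁻ᴺ ≤ 0.74 gives 10ᴺ ≥ 3.101e+04, i.e. N ≥ 4.49.
So 5 decimal places suffice (0.229 m); 4 would allow up to 2.29 m.

5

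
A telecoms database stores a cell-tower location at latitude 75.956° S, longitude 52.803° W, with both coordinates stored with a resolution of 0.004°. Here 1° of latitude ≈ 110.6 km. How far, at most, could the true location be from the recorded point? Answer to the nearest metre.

228 metres

With a 0.004° grid the true value lies within half a step, ±0.004°/2 = ±0.002°, of the stored one.
N–S: 0.002° × 110600 m/° = 221.2 m.
East–west component at 75.956°: 0.002° × 110600 × cos 75.956° ≈ 0.002 × 26839 ≈ 53.6779 m.
The two errors are perpendicular, so the maximum displacement is √(221.2² + 53.6779²) ≈ 227.62 m.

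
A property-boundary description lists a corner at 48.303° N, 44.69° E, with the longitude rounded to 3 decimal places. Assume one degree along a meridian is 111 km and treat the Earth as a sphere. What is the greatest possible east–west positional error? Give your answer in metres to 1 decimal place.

36.9 metres

Rounding to 3 decimal places leaves the longitude within ±0.0005° of the true value.
One degree of longitude at 48.303° is 111000 × cos 48.303° ≈ 111000 × 0.6652 = 73836.2 m.
So at most 0.0005° × 73836.2 ≈ 36.9181 m east–west.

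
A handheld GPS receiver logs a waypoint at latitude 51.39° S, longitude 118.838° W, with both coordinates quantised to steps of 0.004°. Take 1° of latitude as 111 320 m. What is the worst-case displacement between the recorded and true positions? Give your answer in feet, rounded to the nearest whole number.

861 feet

With a 0.004° grid the true value lies within half a step, ±0.004°/2 = ±0.002°, of the stored one.
N–S: 0.002° × 111320 m/° = 222.64 m.
E–W at 51.39°: 0.002° × 111320 × cos 51.39° = 0.002 × 111320 × 0.6240 ≈ 138.931 m.
The two errors are perpendicular, so the maximum displacement is √(222.64² + 138.931²) ≈ 262.432 m.
In feet: 262.432 m ÷ 0.3048 ≈ 861 ft.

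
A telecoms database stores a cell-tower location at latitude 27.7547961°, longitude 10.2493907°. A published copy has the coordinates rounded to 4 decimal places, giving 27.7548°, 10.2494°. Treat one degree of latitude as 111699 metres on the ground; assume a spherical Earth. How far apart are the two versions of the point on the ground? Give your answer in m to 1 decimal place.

Δlat = 27.7547961 − 27.7548 = -0.0000039°; Δlon = 10.2493907 − 10.2494 = -0.0000093°.
N–S: -0.0000039° × 111699 m/° = -0.435626 m.
East–west at this latitude: -0.0000093° × 111699 × cos 27.7548° ≈ -0.0000093 × 98847.9 = -0.919285 m.
Hypotenuse of the two orthogonal shifts: √(0.435626² + 0.919285²) = 1.01728 m.

1.0 m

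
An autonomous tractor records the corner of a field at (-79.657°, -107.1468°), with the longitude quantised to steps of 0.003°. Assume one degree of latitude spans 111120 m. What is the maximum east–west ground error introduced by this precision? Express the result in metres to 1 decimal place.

With a 0.003° grid the true value lies within half a step, ±0.003°/2 = ±0.0015°, of the stored one.
One degree of longitude at 79.657° is 111120 × cos 79.657° ≈ 111120 × 0.1795 = 19950.5 m.
East–west error: 0.0015° × 19950.5 m/° ≈ 29.9258 m.

29.9 metres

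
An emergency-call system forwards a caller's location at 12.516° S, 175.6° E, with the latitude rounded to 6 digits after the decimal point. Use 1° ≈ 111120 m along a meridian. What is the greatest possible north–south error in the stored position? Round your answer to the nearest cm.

6 cm

Rounding to 6 decimal places leaves the latitude within ±5e-07° of the true value.
So the N–S error is at most 5e-07 × 111120 = 0.05556 m.
That is 0.05556 m = 5.556 cm.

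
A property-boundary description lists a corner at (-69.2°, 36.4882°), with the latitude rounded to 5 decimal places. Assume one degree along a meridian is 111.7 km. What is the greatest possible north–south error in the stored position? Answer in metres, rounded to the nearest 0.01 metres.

Rounding to 5 decimal places leaves the latitude within ±5e-06° of the true value.
Along the meridian that is 5e-06° × 111700 m/° = 0.5585 m.

0.56 metres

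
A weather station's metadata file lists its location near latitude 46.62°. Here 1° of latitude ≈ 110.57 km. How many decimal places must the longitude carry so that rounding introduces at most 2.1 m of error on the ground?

5 decimal places

At 46.62° one degree of longitude covers 110570 × cos 46.62° ≈ 110570 × 0.6868 ≈ 75943.2 m.
N decimal places → at most half a unit in the last place, 0.5 × 10⁻ᴺ° = 75943.2/2 × 10⁻ᴺ m.
Setting 37971.6 × 10⁻ᴺ ≤ 2.1 gives 10ᴺ ≥ 1.808e+04, i.e. N ≥ 4.26.
So 5 decimal places suffice (0.38 m); 4 would allow up to 3.8 m.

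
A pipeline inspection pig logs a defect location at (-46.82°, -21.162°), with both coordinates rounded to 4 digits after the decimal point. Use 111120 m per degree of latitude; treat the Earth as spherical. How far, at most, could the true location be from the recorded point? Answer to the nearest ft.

22 ft

Rounding to 4 decimal places leaves each coordinate within ±5e-05° of the true value.
Latitude error → 5e-05 × 111120 = 5.556 m along the meridian.
Longitude error → 5e-05 × 111120 × cos 46.82° = 5e-05 × 111120 × 0.6843 ≈ 3.80193 m.
Combining orthogonally: (5.556² + 3.80193²)^½ ≈ 6.7323 m.
In feet: 6.7323 m ÷ 0.3048 ≈ 22.088 ft.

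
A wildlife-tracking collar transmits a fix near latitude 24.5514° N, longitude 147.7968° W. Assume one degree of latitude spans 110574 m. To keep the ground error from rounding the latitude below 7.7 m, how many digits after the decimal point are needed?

4

One degree of latitude covers 110574 m.
N decimal places → at most half a unit in the last place, 0.5 × 10⁻ᴺ° = 110574/2 × 10⁻ᴺ m.
Setting 55287 × 10⁻ᴺ ≤ 7.7 gives 10ᴺ ≥ 7180, i.e. N ≥ 3.86.
N = 3 would give 55.3 m (too coarse); N = 4 gives 5.53 m ≤ 7.7 m.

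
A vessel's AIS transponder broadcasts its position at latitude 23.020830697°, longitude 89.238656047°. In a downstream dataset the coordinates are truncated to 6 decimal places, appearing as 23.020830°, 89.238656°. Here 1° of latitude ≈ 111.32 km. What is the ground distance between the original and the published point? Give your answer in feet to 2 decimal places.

0.26 feet

Δlat = 23.020830697 − 23.020830 = +0.000000697°; Δlon = 89.238656047 − 89.238656 = +0.000000047°.
North–south shift: 0.000000697 × 111320 = 0.07759 m.
E–W at 23.0208°: 0.000000047° × 111320 × cos 23.0208° = 0.000000047 × 111320 × 0.9204 ≈ 0.00481537 m.
Combined displacement = (0.07759² + 0.00481537²)^½ ≈ 0.0777393 m.
In feet: 0.0777393 m ÷ 0.3048 ≈ 0.25505 ft.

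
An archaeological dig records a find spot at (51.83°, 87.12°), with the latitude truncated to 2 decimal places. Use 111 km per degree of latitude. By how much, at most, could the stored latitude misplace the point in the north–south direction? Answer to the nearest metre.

1110 metres

Truncating at 2 decimal places can drop up to a full unit in the last place, so the latitude may be off by as much as 0.01°.
Along the meridian that is 0.01° × 111000 m/° = 1110 m.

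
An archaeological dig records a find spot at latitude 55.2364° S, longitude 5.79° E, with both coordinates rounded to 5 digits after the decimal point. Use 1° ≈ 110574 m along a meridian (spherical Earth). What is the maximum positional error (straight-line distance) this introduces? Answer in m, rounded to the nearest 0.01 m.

0.64 m

Rounding to 5 decimal places leaves each coordinate within ±5e-06° of the true value.
Latitude error → 5e-06 × 110574 = 0.55287 m along the meridian.
Longitude error → 5e-06 × 110574 × cos 55.2364° = 5e-06 × 110574 × 0.5702 ≈ 0.315242 m.
Worst case both components are at the extreme and orthogonal: √(0.55287² + 0.315242²) ≈ 0.63643 m.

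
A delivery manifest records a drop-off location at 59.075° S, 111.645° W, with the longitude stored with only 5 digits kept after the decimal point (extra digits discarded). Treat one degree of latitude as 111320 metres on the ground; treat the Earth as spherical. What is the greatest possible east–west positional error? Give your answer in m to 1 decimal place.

0.6 m

Truncating at 5 decimal places can drop up to a full unit in the last place, so the longitude may be off by as much as 1e-05°.
Parallels shrink by cos φ, so at 59.075° a degree of longitude is 111320 × 0.5139 ≈ 57209.1 m.
So at most 1e-05° × 57209.1 ≈ 0.572091 m east–west.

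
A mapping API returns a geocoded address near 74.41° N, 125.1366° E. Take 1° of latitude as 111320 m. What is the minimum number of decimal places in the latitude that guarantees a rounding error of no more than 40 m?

One degree of latitude covers 111320 m.
N decimal places → at most half a unit in the last place, 0.5 × 10⁻ᴺ° = 111320/2 × 10⁻ᴺ m.
Setting 55660 × 10⁻ᴺ ≤ 40 gives 10ᴺ ≥ 1392, i.e. N ≥ 3.14.
N = 3 would give 55.7 m (too coarse); N = 4 gives 5.57 m ≤ 40 m.

4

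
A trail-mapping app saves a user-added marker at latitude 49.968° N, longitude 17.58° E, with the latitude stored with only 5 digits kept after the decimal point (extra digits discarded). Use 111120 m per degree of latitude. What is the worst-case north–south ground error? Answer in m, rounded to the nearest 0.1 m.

Truncating at 5 decimal places can drop up to a full unit in the last place, so the latitude may be off by as much as 1e-05°.
Along the meridian that is 1e-05° × 111120 m/° = 1.1112 m.

1.1 m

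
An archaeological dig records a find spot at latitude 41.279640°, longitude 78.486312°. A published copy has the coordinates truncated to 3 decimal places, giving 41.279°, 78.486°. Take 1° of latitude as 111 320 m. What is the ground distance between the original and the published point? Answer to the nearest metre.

Δlat = 41.279640 − 41.279 = +0.000640°; Δlon = 78.486312 − 78.486 = +0.000312°.
N–S: 0.000640° × 111320 m/° = 71.2448 m.
E–W at 41.279°: 0.000312° × 111320 × cos 41.279° = 0.000312 × 111320 × 0.7515 ≈ 26.1012 m.
Combined displacement = (71.2448² + 26.1012²)^½ ≈ 75.8755 m.

76 metres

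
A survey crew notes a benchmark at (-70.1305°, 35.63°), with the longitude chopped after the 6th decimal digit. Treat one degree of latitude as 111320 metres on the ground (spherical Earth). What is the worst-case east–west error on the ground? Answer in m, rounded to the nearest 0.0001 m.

Truncating at 6 decimal places can drop up to a full unit in the last place, so the longitude may be off by as much as 1e-06°.
One degree of longitude at 70.1305° is 111320 × cos 70.1305° ≈ 111320 × 0.3399 = 37835.3 m.
Maximum E–W displacement: 1e-06 × 37835.3 = 0.0378353 m.

0.0378 m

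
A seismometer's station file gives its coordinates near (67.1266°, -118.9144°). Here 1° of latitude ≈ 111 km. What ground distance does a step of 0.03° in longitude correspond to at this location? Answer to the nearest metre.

At 67.1266° a degree of longitude is 111000 × cos 67.1266° ≈ 43145.3 m, so 0.03° corresponds to 1294.36 m.

1294 metres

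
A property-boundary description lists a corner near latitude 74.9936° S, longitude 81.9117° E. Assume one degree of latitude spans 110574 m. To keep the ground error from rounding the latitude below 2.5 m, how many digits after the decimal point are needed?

5

One degree of latitude covers 110574 m.
N decimal places → at most half a unit in the last place, 0.5 × 10⁻ᴺ° = 110574/2 × 10⁻ᴺ m.
Setting 55287 × 10⁻ᴺ ≤ 2.5 gives 10ᴺ ≥ 2.211e+04, i.e. N ≥ 4.34.
N = 4 would give 5.53 m (too coarse); N = 5 gives 0.553 m ≤ 2.5 m.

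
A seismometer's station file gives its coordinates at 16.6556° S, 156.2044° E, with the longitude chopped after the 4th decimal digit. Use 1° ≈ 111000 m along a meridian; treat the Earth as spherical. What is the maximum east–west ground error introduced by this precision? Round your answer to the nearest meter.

Truncating at 4 decimal places can drop up to a full unit in the last place, so the longitude may be off by as much as 0.0001°.
Parallels shrink by cos φ, so at 16.6556° a degree of longitude is 111000 × 0.9580 ≈ 106343 m.
Maximum E–W displacement: 0.0001 × 106343 = 10.6343 m.

11 meters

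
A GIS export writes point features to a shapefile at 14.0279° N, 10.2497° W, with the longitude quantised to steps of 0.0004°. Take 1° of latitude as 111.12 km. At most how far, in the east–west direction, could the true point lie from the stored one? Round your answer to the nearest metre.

22 metres

With a 0.0004° grid the true value lies within half a step, ±0.0004°/2 = ±0.0002°, of the stored one.
One degree of longitude at 14.0279° is 111120 × cos 14.0279° ≈ 111120 × 0.9702 = 107806 m.
So at most 0.0002° × 107806 ≈ 21.5612 m east–west.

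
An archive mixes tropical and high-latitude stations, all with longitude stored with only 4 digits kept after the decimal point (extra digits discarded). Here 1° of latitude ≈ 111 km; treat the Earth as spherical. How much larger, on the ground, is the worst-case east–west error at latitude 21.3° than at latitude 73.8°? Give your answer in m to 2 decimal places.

7.24 m

Truncating at 4 decimal places can drop up to a full unit in the last place, so the longitude may be off by as much as 0.0001°.
Error at 21.3° = 0.0001° × 111000 × cos 21.3° ≈ 11.1 × 0.9317 = 10.342 m.
Error at 73.8° = 0.0001° × 111000 × cos 73.8° ≈ 11.1 × 0.2790 = 3.0968 m.
So the lower-latitude error exceeds the higher by 10.342 − 3.0968 = 7.245 m.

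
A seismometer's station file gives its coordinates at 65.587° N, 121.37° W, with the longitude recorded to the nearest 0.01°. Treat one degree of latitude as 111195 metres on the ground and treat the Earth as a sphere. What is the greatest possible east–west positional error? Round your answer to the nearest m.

230 m

Rounding to 2 decimal places leaves the longitude within ±0.005° of the true value.
Parallels shrink by cos φ, so at 65.587° a degree of longitude is 111195 × 0.4133 ≈ 45958.1 m.
East–west error: 0.005° × 45958.1 m/° ≈ 229.791 m.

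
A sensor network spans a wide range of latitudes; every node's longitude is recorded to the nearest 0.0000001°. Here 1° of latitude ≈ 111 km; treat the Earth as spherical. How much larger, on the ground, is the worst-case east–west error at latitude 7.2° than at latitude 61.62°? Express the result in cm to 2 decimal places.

Rounding to 7 decimal places leaves the longitude within ±5e-08° of the true value.
At 7.2°: 5e-08° × 111000 × cos 7.2° = 5e-08 × 111000 × 0.9921 ≈ 0.0055062 m.
Error at 61.62° = 5e-08° × 111000 × cos 61.62° ≈ 0.00555 × 0.4753 = 0.002638 m.
So the lower-latitude error exceeds the higher by 0.0055062 − 0.002638 = 0.0028682 m.
That is 0.00286823 m = 0.28682 cm.

0.29 cm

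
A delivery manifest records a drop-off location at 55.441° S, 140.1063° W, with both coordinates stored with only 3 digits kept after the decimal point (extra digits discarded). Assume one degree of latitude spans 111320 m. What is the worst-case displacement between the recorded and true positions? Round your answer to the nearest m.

Truncating at 3 decimal places can drop up to a full unit in the last place, so each coordinate may be off by as much as 0.001°.
N–S: 0.001° × 111320 m/° = 111.32 m.
East–west component at 55.441°: 0.001° × 111320 × cos 55.441° ≈ 0.001 × 63146.8 ≈ 63.1468 m.
Worst case both components are at the extreme and orthogonal: √(111.32² + 63.1468²) ≈ 127.983 m.

128 m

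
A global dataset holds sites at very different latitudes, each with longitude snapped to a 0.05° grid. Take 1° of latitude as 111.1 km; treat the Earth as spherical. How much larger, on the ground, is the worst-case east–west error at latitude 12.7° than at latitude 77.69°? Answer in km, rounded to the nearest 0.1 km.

2.1 km

With a 0.05° grid the true value lies within half a step, ±0.05°/2 = ±0.025°, of the stored one.
At 12.7°: 0.025° × 111100 × cos 12.7° = 0.025 × 111100 × 0.9755 ≈ 2709.5 m.
At 77.69°: 0.025° × 111100 × cos 77.69° = 0.025 × 111100 × 0.2132 ≈ 592.17 m.
Difference: 2709.5 − 592.17 = 2117.4 m.
That is 2117.38 m = 2.1174 km.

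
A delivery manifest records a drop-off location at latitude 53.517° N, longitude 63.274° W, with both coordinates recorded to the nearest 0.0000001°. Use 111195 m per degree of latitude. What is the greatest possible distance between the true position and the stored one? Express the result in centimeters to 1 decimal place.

0.6 centimeters

Rounding to 7 decimal places leaves each coordinate within ±5e-08° of the true value.
N–S: 5e-08° × 111195 m/° = 0.00555975 m.
E–W at 53.517°: 5e-08° × 111195 × cos 53.517° = 5e-08 × 111195 × 0.5946 ≈ 0.00330574 m.
The two errors are perpendicular, so the maximum displacement is √(0.00555975² + 0.00330574²) ≈ 0.00646829 m.
That is 0.00646829 m = 0.64683 cm.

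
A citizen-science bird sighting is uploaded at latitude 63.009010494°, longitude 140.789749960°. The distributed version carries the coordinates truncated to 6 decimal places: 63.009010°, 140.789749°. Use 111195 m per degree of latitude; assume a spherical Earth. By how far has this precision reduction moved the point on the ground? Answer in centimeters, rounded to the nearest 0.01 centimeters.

7.32 centimeters

The latitude changed by +0.000000494° and the longitude by +0.000000960°.
N–S: 0.000000494° × 111195 m/° = 0.0549303 m.
E–W at 63.009°: 0.000000960° × 111195 × cos 63.009° = 0.000000960 × 111195 × 0.4539 ≈ 0.0484473 m.
Combined displacement = (0.0549303² + 0.0484473²)^½ ≈ 0.0732426 m.
That is 0.0732426 m = 7.3243 cm.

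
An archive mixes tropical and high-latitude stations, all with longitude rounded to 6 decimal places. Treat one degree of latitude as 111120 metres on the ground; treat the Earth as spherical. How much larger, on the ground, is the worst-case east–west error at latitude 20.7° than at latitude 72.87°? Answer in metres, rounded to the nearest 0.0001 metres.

Rounding to 6 decimal places leaves the longitude within ±5e-07° of the true value.
At 20.7°: 5e-07° × 111120 × cos 20.7° = 5e-07 × 111120 × 0.9354 ≈ 0.051973 m.
At 72.87°: 5e-07° × 111120 × cos 72.87° = 5e-07 × 111120 × 0.2945 ≈ 0.016365 m.
Difference: 0.051973 − 0.016365 = 0.035609 m.

0.0356 metres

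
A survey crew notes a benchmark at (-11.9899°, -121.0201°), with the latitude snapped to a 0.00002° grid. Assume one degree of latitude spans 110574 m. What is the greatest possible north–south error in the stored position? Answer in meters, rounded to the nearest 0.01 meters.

1.11 meters

With a 0.00002° grid the true value lies within half a step, ±0.00002°/2 = ±1e-05°, of the stored one.
Along the meridian that is 1e-05° × 110574 m/° = 1.10574 m.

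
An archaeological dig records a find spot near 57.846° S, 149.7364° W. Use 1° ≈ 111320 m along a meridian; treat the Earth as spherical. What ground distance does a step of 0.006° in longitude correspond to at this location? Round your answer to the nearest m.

One degree of longitude here spans 111320 × cos 57.846° = 111320 × 0.5322 ≈ 59244.1 m; 0.006° of that is 355.465 m.

355 m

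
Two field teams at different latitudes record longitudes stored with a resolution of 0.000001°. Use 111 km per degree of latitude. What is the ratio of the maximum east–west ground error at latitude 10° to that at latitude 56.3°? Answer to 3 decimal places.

1.775

With a 0.000001° grid the true value lies within half a step, ±0.000001°/2 = ±5e-07°, of the stored one.
At 10°: 5e-07° × 111000 × cos 10° = 5e-07 × 111000 × 0.9848 ≈ 0.054657 m.
At 56.3°: 5e-07° × 111000 × cos 56.3° = 5e-07 × 111000 × 0.5548 ≈ 0.030794 m.
The ratio reduces to cos 10° / cos 56.3° = 0.9848/0.5548 ≈ 1.7749.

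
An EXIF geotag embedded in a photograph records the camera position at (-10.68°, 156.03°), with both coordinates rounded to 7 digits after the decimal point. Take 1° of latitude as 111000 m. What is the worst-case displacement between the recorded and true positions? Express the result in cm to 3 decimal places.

0.778 cm

Rounding to 7 decimal places leaves each coordinate within ±5e-08° of the true value.
North–south component: 5e-08° × 111000 = 0.00555 m.
E–W at 10.68°: 5e-08° × 111000 × cos 10.68° = 5e-08 × 111000 × 0.9827 ≈ 0.00545386 m.
Worst case both components are at the extreme and orthogonal: √(0.00555² + 0.00545386²) ≈ 0.0077812 m.
That is 0.0077812 m = 0.77812 cm.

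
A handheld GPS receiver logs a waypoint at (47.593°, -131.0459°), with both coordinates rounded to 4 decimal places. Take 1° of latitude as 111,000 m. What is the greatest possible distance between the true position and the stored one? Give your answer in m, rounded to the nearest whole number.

7 m

Rounding to 4 decimal places leaves each coordinate within ±5e-05° of the true value.
Latitude error → 5e-05 × 111000 = 5.55 m along the meridian.
Longitude error → 5e-05 × 111000 × cos 47.593° = 5e-05 × 111000 × 0.6744 ≈ 3.74288 m.
The two errors are perpendicular, so the maximum displacement is √(5.55² + 3.74288²) ≈ 6.69415 m.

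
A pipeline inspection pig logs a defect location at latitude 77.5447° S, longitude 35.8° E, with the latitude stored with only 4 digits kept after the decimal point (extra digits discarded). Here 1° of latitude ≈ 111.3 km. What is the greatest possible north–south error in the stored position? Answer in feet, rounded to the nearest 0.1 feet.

36.5 feet

Truncating at 4 decimal places can drop up to a full unit in the last place, so the latitude may be off by as much as 0.0001°.
North–south distance: 0.0001° × 111300 m/° = 11.13 m.
Converting: 11.13 m × 3.2808 ft/m ≈ 36.516 ft.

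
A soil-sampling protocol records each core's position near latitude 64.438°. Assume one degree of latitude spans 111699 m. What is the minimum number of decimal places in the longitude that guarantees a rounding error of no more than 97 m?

3

At 64.438° one degree of longitude covers 111699 × cos 64.438° ≈ 111699 × 0.4315 ≈ 48196.7 m.
With N decimal places the half-ulp bound is 0.5·10⁻ᴺ°, or 0.5·10⁻ᴺ × 48196.7 m on the ground.
Need 0.5 × 48196.7 × 10⁻ᴺ ≤ 97 → 10⁻ᴺ ≤ 4.025e-03, so N ≥ 2.40.
At 2 places the error can reach 241 m, but 3 places keeps it to 24.1 m.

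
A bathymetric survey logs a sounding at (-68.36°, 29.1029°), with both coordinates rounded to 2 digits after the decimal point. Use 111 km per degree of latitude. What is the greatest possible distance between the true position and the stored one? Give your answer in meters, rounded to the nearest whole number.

Rounding to 2 decimal places leaves each coordinate within ±0.005° of the true value.
North–south component: 0.005° × 111000 = 555 m.
East–west component at 68.36°: 0.005° × 111000 × cos 68.36° ≈ 0.005 × 40933.9 ≈ 204.669 m.
The two errors are perpendicular, so the maximum displacement is √(555² + 204.669²) ≈ 591.536 m.

592 meters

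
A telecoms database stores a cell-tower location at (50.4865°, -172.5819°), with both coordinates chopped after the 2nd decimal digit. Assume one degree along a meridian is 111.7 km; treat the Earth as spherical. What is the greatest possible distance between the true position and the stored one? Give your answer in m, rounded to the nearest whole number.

1324 m

Truncating at 2 decimal places can drop up to a full unit in the last place, so each coordinate may be off by as much as 0.01°.
N–S: 0.01° × 111700 m/° = 1117 m.
E–W at 50.4865°: 0.01° × 111700 × cos 50.4865° = 0.01 × 111700 × 0.6363 ≈ 710.702 m.
Worst case both components are at the extreme and orthogonal: √(1117² + 710.702²) ≈ 1323.93 m.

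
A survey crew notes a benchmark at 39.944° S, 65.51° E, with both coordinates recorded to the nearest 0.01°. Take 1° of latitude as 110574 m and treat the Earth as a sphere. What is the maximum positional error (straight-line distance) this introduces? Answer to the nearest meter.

697 meters

Rounding to 2 decimal places leaves each coordinate within ±0.005° of the true value.
North–south component: 0.005° × 110574 = 552.87 m.
E–W at 39.944°: 0.005° × 110574 × cos 39.944° = 0.005 × 110574 × 0.7667 ≈ 423.87 m.
Worst case both components are at the extreme and orthogonal: √(552.87² + 423.87²) ≈ 696.657 m.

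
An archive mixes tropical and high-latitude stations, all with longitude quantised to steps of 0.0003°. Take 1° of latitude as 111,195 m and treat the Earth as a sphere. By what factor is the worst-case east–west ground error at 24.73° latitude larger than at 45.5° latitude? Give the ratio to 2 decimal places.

With a 0.0003° grid the true value lies within half a step, ±0.0003°/2 = ±0.00015°, of the stored one.
Error at 24.73° = 0.00015° × 111195 × cos 24.73° ≈ 16.679 × 0.9083 = 15.15 m.
At 45.5°: 0.00015° × 111195 × cos 45.5° = 0.00015 × 111195 × 0.7009 ≈ 11.691 m.
The ratio reduces to cos 24.73° / cos 45.5° = 0.9083/0.7009 ≈ 1.2959.

1.30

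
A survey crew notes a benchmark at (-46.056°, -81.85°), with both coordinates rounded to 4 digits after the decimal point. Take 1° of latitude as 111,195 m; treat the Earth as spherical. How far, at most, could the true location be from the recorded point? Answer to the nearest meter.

Rounding to 4 decimal places leaves each coordinate within ±5e-05° of the true value.
N–S: 5e-05° × 111195 m/° = 5.55975 m.
Longitude error → 5e-05 × 111195 × cos 46.056° = 5e-05 × 111195 × 0.6940 ≈ 3.85822 m.
Combining orthogonally: (5.55975² + 3.85822²)^½ ≈ 6.76732 m.

7 meters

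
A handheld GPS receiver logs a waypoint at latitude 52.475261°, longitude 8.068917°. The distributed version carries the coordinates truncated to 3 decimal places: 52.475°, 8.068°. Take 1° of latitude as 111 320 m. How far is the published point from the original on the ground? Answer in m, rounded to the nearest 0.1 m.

68.6 m

The latitude changed by +0.000261° and the longitude by +0.000917°.
North–south shift: 0.000261 × 111320 = 29.0545 m.
East–west at this latitude: 0.000917° × 111320 × cos 52.475° ≈ 0.000917 × 67805.9 = 62.178 m.
Combined displacement = (29.0545² + 62.178²)^½ ≈ 68.6314 m.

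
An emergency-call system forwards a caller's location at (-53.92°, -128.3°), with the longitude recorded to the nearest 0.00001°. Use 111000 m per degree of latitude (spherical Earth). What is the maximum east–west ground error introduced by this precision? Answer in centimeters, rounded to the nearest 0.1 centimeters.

32.7 centimeters

Rounding to 5 decimal places leaves the longitude within ±5e-06° of the true value.
One degree of longitude at 53.92° is 111000 × cos 53.92° ≈ 111000 × 0.5889 = 65369.5 m.
So at most 5e-06° × 65369.5 ≈ 0.326847 m east–west.
That is 0.326847 m = 32.685 cm.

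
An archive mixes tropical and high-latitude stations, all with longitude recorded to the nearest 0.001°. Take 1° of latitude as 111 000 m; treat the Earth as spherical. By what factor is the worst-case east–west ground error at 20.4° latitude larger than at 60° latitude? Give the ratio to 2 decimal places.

1.87

Rounding to 3 decimal places leaves the longitude within ±0.0005° of the true value.
At 20.4°: 0.0005° × 111000 × cos 20.4° = 0.0005 × 111000 × 0.9373 ≈ 52.019 m.
Error at 60° = 0.0005° × 111000 × cos 60° ≈ 55.5 × 0.5000 = 27.75 m.
The ratio reduces to cos 20.4° / cos 60° = 0.9373/0.5000 ≈ 1.8746.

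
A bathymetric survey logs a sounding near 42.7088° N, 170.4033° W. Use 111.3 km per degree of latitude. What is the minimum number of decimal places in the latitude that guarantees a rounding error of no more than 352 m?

One degree of latitude covers 111300 m.
With N decimal places the half-ulp bound is 0.5·10⁻ᴺ°, or 0.5·10⁻ᴺ × 111300 m on the ground.
Setting 55650 × 10⁻ᴺ ≤ 352 gives 10ᴺ ≥ 158.1, i.e. N ≥ 2.20.
At 2 places the error can reach 556 m, but 3 places keeps it to 55.6 m.

3 decimal places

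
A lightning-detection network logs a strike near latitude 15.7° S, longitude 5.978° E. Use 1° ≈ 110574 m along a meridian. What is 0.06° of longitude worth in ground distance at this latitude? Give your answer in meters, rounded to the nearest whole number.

6387 meters

0.06° of longitude at 15.7° is 0.06 × 110574 × cos 15.7° ≈ 0.06 × 106449 = 6386.92 m.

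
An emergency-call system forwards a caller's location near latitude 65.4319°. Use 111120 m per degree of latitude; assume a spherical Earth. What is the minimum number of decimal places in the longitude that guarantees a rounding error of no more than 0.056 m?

6

At 65.4319° one degree of longitude covers 111120 × cos 65.4319° ≈ 111120 × 0.4158 ≈ 46200.9 m.
With N decimal places the half-ulp bound is 0.5·10⁻ᴺ°, or 0.5·10⁻ᴺ × 46200.9 m on the ground.
Setting 23100.4 × 10⁻ᴺ ≤ 0.056 gives 10ᴺ ≥ 4.125e+05, i.e. N ≥ 5.62.
N = 5 would give 0.231 m (too coarse); N = 6 gives 0.0231 m ≤ 0.056 m.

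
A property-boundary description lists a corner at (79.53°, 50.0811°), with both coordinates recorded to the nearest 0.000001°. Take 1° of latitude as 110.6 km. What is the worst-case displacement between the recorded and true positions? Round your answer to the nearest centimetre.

Rounding to 6 decimal places leaves each coordinate within ±5e-07° of the true value.
Latitude error → 5e-07 × 110600 = 0.0553 m along the meridian.
E–W at 79.53°: 5e-07° × 110600 × cos 79.53° = 5e-07 × 110600 × 0.1817 ≈ 0.0100492 m.
Combining orthogonally: (0.0553² + 0.0100492²)^½ ≈ 0.0562057 m.
That is 0.0562057 m = 5.6206 cm.

6 centimetres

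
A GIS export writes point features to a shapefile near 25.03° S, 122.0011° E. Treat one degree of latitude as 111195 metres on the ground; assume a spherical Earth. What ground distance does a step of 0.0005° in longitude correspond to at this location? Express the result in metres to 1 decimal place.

50.4 metres

One degree of longitude here spans 111195 × cos 25.03° = 111195 × 0.9061 ≈ 100752 m; 0.0005° of that is 50.3761 m.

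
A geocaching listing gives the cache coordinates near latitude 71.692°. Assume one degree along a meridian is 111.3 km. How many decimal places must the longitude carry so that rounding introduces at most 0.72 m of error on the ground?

5 decimal places

At 71.692° one degree of longitude covers 111300 × cos 71.692° ≈ 111300 × 0.3141 ≈ 34962.1 m.
With N decimal places the half-ulp bound is 0.5·10⁻ᴺ°, or 0.5·10⁻ᴺ × 34962.1 m on the ground.
Setting 17481.1 × 10⁻ᴺ ≤ 0.72 gives 10ᴺ ≥ 2.428e+04, i.e. N ≥ 4.39.
So 5 decimal places suffice (0.175 m); 4 would allow up to 1.75 m.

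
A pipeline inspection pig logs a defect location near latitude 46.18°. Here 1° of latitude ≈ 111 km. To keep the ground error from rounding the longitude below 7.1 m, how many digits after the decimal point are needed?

At 46.18° one degree of longitude covers 111000 × cos 46.18° ≈ 111000 × 0.6924 ≈ 76855.9 m.
Rounding to N decimal places gives at most 0.5 × 10⁻ᴺ degrees of error, i.e. 0.5 × 10⁻ᴺ × 76855.9 m.
Need 0.5 × 76855.9 × 10⁻ᴺ ≤ 7.1 → 10⁻ᴺ ≤ 1.848e-04, so N ≥ 3.73.
N = 3 would give 38.4 m (too coarse); N = 4 gives 3.84 m ≤ 7.1 m.

4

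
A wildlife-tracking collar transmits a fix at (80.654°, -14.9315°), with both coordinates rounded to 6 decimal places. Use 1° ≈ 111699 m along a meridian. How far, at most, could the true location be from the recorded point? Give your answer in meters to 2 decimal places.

0.06 meters

Rounding to 6 decimal places leaves each coordinate within ±5e-07° of the true value.
N–S: 5e-07° × 111699 m/° = 0.0558495 m.
East–west component at 80.654°: 5e-07° × 111699 × cos 80.654° ≈ 5e-07 × 18139.5 ≈ 0.00906974 m.
The two errors are perpendicular, so the maximum displacement is √(0.0558495² + 0.00906974²) ≈ 0.0565812 m.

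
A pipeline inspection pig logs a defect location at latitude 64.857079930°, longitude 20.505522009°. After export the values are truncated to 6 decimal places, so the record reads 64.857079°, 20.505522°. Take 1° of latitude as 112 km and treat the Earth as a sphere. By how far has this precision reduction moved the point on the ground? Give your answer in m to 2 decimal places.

The latitude changed by +0.000000930° and the longitude by +0.000000009°.
North–south shift: 0.000000930 × 112000 = 0.10416 m.
East–west at this latitude: 0.000000009° × 112000 × cos 64.8571° ≈ 0.000000009 × 47586.3 = 0.000428277 m.
Combined displacement = (0.10416² + 0.000428277²)^½ ≈ 0.104161 m.

0.10 m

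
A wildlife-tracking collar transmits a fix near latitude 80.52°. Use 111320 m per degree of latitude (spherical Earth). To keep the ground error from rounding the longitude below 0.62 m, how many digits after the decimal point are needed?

At 80.52° one degree of longitude covers 111320 × cos 80.52° ≈ 111320 × 0.1647 ≈ 18334.8 m.
With N decimal places the half-ulp bound is 0.5·10⁻ᴺ°, or 0.5·10⁻ᴺ × 18334.8 m on the ground.
Setting 9167.39 × 10⁻ᴺ ≤ 0.62 gives 10ᴺ ≥ 1.479e+04, i.e. N ≥ 4.17.
At 4 places the error can reach 0.917 m, but 5 places keeps it to 0.0917 m.

5 decimal places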